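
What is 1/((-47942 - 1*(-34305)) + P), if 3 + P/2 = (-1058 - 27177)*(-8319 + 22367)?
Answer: -1/793304203 ≈ -1.2606e-9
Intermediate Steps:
P = -793290566 (P = -6 + 2*((-1058 - 27177)*(-8319 + 22367)) = -6 + 2*(-28235*14048) = -6 + 2*(-396645280) = -6 - 793290560 = -793290566)
1/((-47942 - 1*(-34305)) + P) = 1/((-47942 - 1*(-34305)) - 793290566) = 1/((-47942 + 34305) - 793290566) = 1/(-13637 - 793290566) = 1/(-793304203) = -1/793304203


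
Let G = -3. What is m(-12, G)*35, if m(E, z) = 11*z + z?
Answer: -1260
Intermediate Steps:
m(E, z) = 12*z
m(-12, G)*35 = (12*(-3))*35 = -36*35 = -1260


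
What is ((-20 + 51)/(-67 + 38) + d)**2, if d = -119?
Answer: 12124324/841 ≈ 14417.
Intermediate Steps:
((-20 + 51)/(-67 + 38) + d)**2 = ((-20 + 51)/(-67 + 38) - 119)**2 = (31/(-29) - 119)**2 = (31*(-1/29) - 119)**2 = (-31/29 - 119)**2 = (-3482/29)**2 = 12124324/841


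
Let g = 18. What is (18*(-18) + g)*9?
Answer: -2754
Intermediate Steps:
(18*(-18) + g)*9 = (18*(-18) + 18)*9 = (-324 + 18)*9 = -306*9 = -2754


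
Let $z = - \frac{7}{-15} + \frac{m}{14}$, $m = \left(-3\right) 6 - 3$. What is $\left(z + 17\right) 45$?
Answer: $\frac{1437}{2} \approx 718.5$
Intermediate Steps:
$m = -21$ ($m = -18 - 3 = -21$)
$z = - \frac{31}{30}$ ($z = - \frac{7}{-15} - \frac{21}{14} = \left(-7\right) \left(- \frac{1}{15}\right) - \frac{3}{2} = \frac{7}{15} - \frac{3}{2} = - \frac{31}{30} \approx -1.0333$)
$\left(z + 17\right) 45 = \left(- \frac{31}{30} + 17\right) 45 = \frac{479}{30} \cdot 45 = \frac{1437}{2}$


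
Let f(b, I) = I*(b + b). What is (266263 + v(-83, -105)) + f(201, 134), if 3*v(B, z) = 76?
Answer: 960469/3 ≈ 3.2016e+5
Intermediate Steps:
v(B, z) = 76/3 (v(B, z) = (1/3)*76 = 76/3)
f(b, I) = 2*I*b (f(b, I) = I*(2*b) = 2*I*b)
(266263 + v(-83, -105)) + f(201, 134) = (266263 + 76/3) + 2*134*201 = 798865/3 + 53868 = 960469/3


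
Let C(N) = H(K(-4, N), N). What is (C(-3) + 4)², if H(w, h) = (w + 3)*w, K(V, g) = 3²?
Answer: 12544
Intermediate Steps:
K(V, g) = 9
H(w, h) = w*(3 + w) (H(w, h) = (3 + w)*w = w*(3 + w))
C(N) = 108 (C(N) = 9*(3 + 9) = 9*12 = 108)
(C(-3) + 4)² = (108 + 4)² = 112² = 12544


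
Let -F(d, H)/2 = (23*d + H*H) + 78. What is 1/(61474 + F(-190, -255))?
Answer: -1/59992 ≈ -1.6669e-5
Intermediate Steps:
F(d, H) = -156 - 46*d - 2*H**2 (F(d, H) = -2*((23*d + H*H) + 78) = -2*((23*d + H**2) + 78) = -2*((H**2 + 23*d) + 78) = -2*(78 + H**2 + 23*d) = -156 - 46*d - 2*H**2)
1/(61474 + F(-190, -255)) = 1/(61474 + (-156 - 46*(-190) - 2*(-255)**2)) = 1/(61474 + (-156 + 8740 - 2*65025)) = 1/(61474 + (-156 + 8740 - 130050)) = 1/(61474 - 121466) = 1/(-59992) = -1/59992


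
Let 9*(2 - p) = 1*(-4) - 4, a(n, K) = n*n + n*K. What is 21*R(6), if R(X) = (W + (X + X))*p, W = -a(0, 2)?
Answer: 728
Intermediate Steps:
a(n, K) = n² + K*n
W = 0 (W = -0*(2 + 0) = -0*2 = -1*0 = 0)
p = 26/9 (p = 2 - (1*(-4) - 4)/9 = 2 - (-4 - 4)/9 = 2 - ⅑*(-8) = 2 + 8/9 = 26/9 ≈ 2.8889)
R(X) = 52*X/9 (R(X) = (0 + (X + X))*(26/9) = (0 + 2*X)*(26/9) = (2*X)*(26/9) = 52*X/9)
21*R(6) = 21*((52/9)*6) = 21*(104/3) = 728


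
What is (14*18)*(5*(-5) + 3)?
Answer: -5544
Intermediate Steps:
(14*18)*(5*(-5) + 3) = 252*(-25 + 3) = 252*(-22) = -5544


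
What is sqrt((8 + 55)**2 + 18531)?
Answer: 150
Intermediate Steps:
sqrt((8 + 55)**2 + 18531) = sqrt(63**2 + 18531) = sqrt(3969 + 18531) = sqrt(22500) = 150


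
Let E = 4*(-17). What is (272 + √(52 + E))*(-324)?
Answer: -88128 - 1296*I ≈ -88128.0 - 1296.0*I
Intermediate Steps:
E = -68
(272 + √(52 + E))*(-324) = (272 + √(52 - 68))*(-324) = (272 + √(-16))*(-324) = (272 + 4*I)*(-324) = -88128 - 1296*I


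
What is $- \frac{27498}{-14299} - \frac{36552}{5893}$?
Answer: $- \frac{360611334}{84264007} \approx -4.2795$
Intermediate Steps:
$- \frac{27498}{-14299} - \frac{36552}{5893} = \left(-27498\right) \left(- \frac{1}{14299}\right) - \frac{36552}{5893} = \frac{27498}{14299} - \frac{36552}{5893} = - \frac{360611334}{84264007}$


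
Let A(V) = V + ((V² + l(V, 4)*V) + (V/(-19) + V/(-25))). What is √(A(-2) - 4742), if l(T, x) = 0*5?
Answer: 2*I*√10694207/95 ≈ 68.846*I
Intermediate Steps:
l(T, x) = 0
A(V) = V² + 431*V/475 (A(V) = V + ((V² + 0*V) + (V/(-19) + V/(-25))) = V + ((V² + 0) + (V*(-1/19) + V*(-1/25))) = V + (V² + (-V/19 - V/25)) = V + (V² - 44*V/475) = V² + 431*V/475)
√(A(-2) - 4742) = √((1/475)*(-2)*(431 + 475*(-2)) - 4742) = √((1/475)*(-2)*(431 - 950) - 4742) = √((1/475)*(-2)*(-519) - 4742) = √(1038/475 - 4742) = √(-2251412/475) = 2*I*√10694207/95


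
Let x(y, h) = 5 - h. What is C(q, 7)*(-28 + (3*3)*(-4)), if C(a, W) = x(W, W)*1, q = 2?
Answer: 128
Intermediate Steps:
C(a, W) = 5 - W (C(a, W) = (5 - W)*1 = 5 - W)
C(q, 7)*(-28 + (3*3)*(-4)) = (5 - 1*7)*(-28 + (3*3)*(-4)) = (5 - 7)*(-28 + 9*(-4)) = -2*(-28 - 36) = -2*(-64) = 128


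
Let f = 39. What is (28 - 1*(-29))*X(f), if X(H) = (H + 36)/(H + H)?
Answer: 1425/26 ≈ 54.808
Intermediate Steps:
X(H) = (36 + H)/(2*H) (X(H) = (36 + H)/((2*H)) = (36 + H)*(1/(2*H)) = (36 + H)/(2*H))
(28 - 1*(-29))*X(f) = (28 - 1*(-29))*((½)*(36 + 39)/39) = (28 + 29)*((½)*(1/39)*75) = 57*(25/26) = 1425/26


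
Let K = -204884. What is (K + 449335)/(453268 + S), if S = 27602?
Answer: 244451/480870 ≈ 0.50835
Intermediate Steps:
(K + 449335)/(453268 + S) = (-204884 + 449335)/(453268 + 27602) = 244451/480870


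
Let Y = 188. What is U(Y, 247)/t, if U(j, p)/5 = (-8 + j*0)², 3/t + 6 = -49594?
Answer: -15872000/3 ≈ -5.2907e+6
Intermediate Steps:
t = -3/49600 (t = 3/(-6 - 49594) = 3/(-49600) = 3*(-1/49600) = -3/49600 ≈ -6.0484e-5)
U(j, p) = 320 (U(j, p) = 5*(-8 + j*0)² = 5*(-8 + 0)² = 5*(-8)² = 5*64 = 320)
U(Y, 247)/t = 320/(-3/49600) = 320*(-49600/3) = -15872000/3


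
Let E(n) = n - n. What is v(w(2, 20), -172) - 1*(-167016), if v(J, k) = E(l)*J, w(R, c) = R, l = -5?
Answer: 167016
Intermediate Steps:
E(n) = 0
v(J, k) = 0 (v(J, k) = 0*J = 0)
v(w(2, 20), -172) - 1*(-167016) = 0 - 1*(-167016) = 0 + 167016 = 167016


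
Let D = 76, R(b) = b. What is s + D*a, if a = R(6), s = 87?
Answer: 543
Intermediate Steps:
a = 6
s + D*a = 87 + 76*6 = 87 + 456 = 543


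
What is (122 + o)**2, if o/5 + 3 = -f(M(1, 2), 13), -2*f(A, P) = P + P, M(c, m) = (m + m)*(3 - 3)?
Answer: 29584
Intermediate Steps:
M(c, m) = 0 (M(c, m) = (2*m)*0 = 0)
f(A, P) = -P (f(A, P) = -(P + P)/2 = -P)
o = 50 (o = -15 + 5*(-(-1)*13) = -15 + 5*(-1*(-13)) = -15 + 5*13 = -15 + 65 = 50)
(122 + o)**2 = (122 + 50)**2 = 172**2 = 29584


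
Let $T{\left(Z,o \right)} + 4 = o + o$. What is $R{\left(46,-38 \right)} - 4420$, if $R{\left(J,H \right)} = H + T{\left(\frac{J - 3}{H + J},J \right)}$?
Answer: $-4370$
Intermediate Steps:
$T{\left(Z,o \right)} = -4 + 2 o$ ($T{\left(Z,o \right)} = -4 + \left(o + o\right) = -4 + 2 o$)
$R{\left(J,H \right)} = -4 + H + 2 J$ ($R{\left(J,H \right)} = H + \left(-4 + 2 J\right) = -4 + H + 2 J$)
$R{\left(46,-38 \right)} - 4420 = \left(-4 - 38 + 2 \cdot 46\right) - 4420 = \left(-4 - 38 + 92\right) - 4420 = 50 - 4420 = -4370$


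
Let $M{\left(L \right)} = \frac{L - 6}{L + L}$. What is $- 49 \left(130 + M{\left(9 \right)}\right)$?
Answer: $- \frac{38269}{6} \approx -6378.2$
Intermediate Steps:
$M{\left(L \right)} = \frac{-6 + L}{2 L}$
$- 49 \left(130 + M{\left(9 \right)}\right) = - 49 \left(130 + \frac{-6 + 9}{2 \cdot 9}\right) = - 49 \left(130 + \frac{1}{2} \cdot \frac{1}{9} \cdot 3\right) = - 49 \left(130 + \frac{1}{6}\right) = \left(-49\right) \frac{781}{6} = - \frac{38269}{6}$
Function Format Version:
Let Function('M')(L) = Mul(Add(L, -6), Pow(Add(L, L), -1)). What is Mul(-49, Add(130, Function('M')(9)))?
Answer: Rational(-38269, 6) ≈ -6378.2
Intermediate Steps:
Function('M')(L) = Mul(Rational(1, 2), Pow(L, -1), Add(-6, L)) (Function('M')(L) = Mul(Add(-6, L), Pow(Mul(2, L), -1)) = Mul(Add(-6, L), Mul(Rational(1, 2), Pow(L, -1))) = Mul(Rational(1, 2), Pow(L, -1), Add(-6, L)))
Mul(-49, Add(130, Function('M')(9))) = Mul(-49, Add(130, Mul(Rational(1, 2), Pow(9, -1), Add(-6, 9)))) = Mul(-49, Add(130, Mul(Rational(1, 2), Rational(1, 9), 3))) = Mul(-49, Add(130, Rational(1, 6))) = Mul(-49, Rational(781, 6)) = Rational(-38269, 6)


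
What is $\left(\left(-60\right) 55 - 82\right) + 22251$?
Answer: $18869$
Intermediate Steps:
$\left(\left(-60\right) 55 - 82\right) + 22251 = \left(-3300 - 82\right) + 22251 = -3382 + 22251 = 18869$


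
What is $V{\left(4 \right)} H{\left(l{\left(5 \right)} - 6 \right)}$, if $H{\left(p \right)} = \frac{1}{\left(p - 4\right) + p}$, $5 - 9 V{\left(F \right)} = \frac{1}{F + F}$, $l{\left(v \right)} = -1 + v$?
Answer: $- \frac{13}{192} \approx -0.067708$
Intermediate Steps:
$V{\left(F \right)} = \frac{5}{9} - \frac{1}{18 F}$ ($V{\left(F \right)} = \frac{5}{9} - \frac{1}{9 \left(F + F\right)} = \frac{5}{9} - \frac{1}{9 \cdot 2 F} = \frac{5}{9} - \frac{\frac{1}{2} \frac{1}{F}}{9} = \frac{5}{9} - \frac{1}{18 F}$)
$H{\left(p \right)} = \frac{1}{-4 + 2 p}$ ($H{\left(p \right)} = \frac{1}{\left(p - 4\right) + p} = \frac{1}{\left(-4 + p\right) + p} = \frac{1}{-4 + 2 p}$)
$V{\left(4 \right)} H{\left(l{\left(5 \right)} - 6 \right)} = \frac{-1 + 10 \cdot 4}{18 \cdot 4} \frac{1}{2 \left(-2 + \left(\left(-1 + 5\right) - 6\right)\right)} = \frac{1}{18} \cdot \frac{1}{4} \left(-1 + 40\right) \frac{1}{2 \left(-2 + \left(4 - 6\right)\right)} = \frac{1}{18} \cdot \frac{1}{4} \cdot 39 \frac{1}{2 \left(-2 - 2\right)} = \frac{13 \frac{1}{2 \left(-4\right)}}{24} = \frac{13 \cdot \frac{1}{2} \left(- \frac{1}{4}\right)}{24} = \frac{13}{24} \left(- \frac{1}{8}\right) = - \frac{13}{192}$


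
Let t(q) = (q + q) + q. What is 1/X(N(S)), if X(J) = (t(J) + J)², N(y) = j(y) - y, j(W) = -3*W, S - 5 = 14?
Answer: 1/92416 ≈ 1.0821e-5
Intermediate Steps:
S = 19 (S = 5 + 14 = 19)
N(y) = -4*y (N(y) = -3*y - y = -4*y)
t(q) = 3*q (t(q) = 2*q + q = 3*q)
X(J) = 16*J² (X(J) = (3*J + J)² = (4*J)² = 16*J²)
1/X(N(S)) = 1/(16*(-4*19)²) = 1/(16*(-76)²) = 1/(16*5776) = 1/92416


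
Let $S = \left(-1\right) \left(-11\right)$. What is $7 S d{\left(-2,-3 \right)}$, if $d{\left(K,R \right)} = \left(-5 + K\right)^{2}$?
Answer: $3773$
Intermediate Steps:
$S = 11$
$7 S d{\left(-2,-3 \right)} = 7 \cdot 11 \left(-5 - 2\right)^{2} = 77 \left(-7\right)^{2} = 77 \cdot 49 = 3773$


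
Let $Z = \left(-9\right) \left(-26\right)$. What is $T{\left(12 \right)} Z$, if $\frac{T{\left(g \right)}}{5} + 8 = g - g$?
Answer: $-9360$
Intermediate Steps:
$T{\left(g \right)} = -40$ ($T{\left(g \right)} = -40 + 5 \left(g - g\right) = -40 + 5 \cdot 0 = -40 + 0 = -40$)
$Z = 234$
$T{\left(12 \right)} Z = \left(-40\right) 234 = -9360$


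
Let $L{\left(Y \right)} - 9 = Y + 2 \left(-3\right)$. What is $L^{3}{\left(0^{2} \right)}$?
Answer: $27$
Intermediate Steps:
$L{\left(Y \right)} = 3 + Y$ ($L{\left(Y \right)} = 9 + \left(Y + 2 \left(-3\right)\right) = 9 + \left(Y - 6\right) = 9 + \left(-6 + Y\right) = 3 + Y$)
$L^{3}{\left(0^{2} \right)} = \left(3 + 0^{2}\right)^{3} = \left(3 + 0\right)^{3} = 3^{3} = 27$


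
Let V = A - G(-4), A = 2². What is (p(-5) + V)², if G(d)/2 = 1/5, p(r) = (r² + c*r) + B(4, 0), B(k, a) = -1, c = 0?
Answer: 19044/25 ≈ 761.76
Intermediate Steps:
p(r) = -1 + r² (p(r) = (r² + 0*r) - 1 = (r² + 0) - 1 = r² - 1 = -1 + r²)
G(d) = ⅖ (G(d) = 2/5 = 2*(⅕) = ⅖)
A = 4
V = 18/5 (V = 4 - 1*⅖ = 4 - ⅖ = 18/5 ≈ 3.6000)
(p(-5) + V)² = ((-1 + (-5)²) + 18/5)² = ((-1 + 25) + 18/5)² = (24 + 18/5)² = (138/5)² = 19044/25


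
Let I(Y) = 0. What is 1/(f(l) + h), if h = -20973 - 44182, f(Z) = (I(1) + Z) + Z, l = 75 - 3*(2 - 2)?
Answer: -1/65005 ≈ -1.5383e-5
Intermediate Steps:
l = 75 (l = 75 - 3*0 = 75 - 1*0 = 75 + 0 = 75)
f(Z) = 2*Z (f(Z) = (0 + Z) + Z = Z + Z = 2*Z)
h = -65155
1/(f(l) + h) = 1/(2*75 - 65155) = 1/(150 - 65155) = 1/(-65005) = -1/65005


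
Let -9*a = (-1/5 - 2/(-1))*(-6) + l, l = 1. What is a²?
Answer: 2401/2025 ≈ 1.1857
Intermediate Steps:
a = 49/45 (a = -((-1/5 - 2/(-1))*(-6) + 1)/9 = -((-1*⅕ - 2*(-1))*(-6) + 1)/9 = -((-⅕ + 2)*(-6) + 1)/9 = -((9/5)*(-6) + 1)/9 = -(-54/5 + 1)/9 = -⅑*(-49/5) = 49/45 ≈ 1.0889)
a² = (49/45)² = 2401/2025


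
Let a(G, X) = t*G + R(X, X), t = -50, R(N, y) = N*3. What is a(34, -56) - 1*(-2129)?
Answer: 261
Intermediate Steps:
R(N, y) = 3*N
a(G, X) = -50*G + 3*X
a(34, -56) - 1*(-2129) = (-50*34 + 3*(-56)) - 1*(-2129) = (-1700 - 168) + 2129 = -1868 + 2129 = 261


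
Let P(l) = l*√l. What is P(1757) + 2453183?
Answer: 2453183 + 1757*√1757 ≈ 2.5268e+6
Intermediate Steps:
P(l) = l^(3/2)
P(1757) + 2453183 = 1757^(3/2) + 2453183 = 1757*√1757 + 2453183 = 2453183 + 1757*√1757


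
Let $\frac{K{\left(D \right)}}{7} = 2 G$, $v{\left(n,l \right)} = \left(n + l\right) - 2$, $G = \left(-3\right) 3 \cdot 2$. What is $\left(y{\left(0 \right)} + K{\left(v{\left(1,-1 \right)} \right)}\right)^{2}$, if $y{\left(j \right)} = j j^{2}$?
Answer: $63504$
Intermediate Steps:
$G = -18$ ($G = \left(-9\right) 2 = -18$)
$v{\left(n,l \right)} = -2 + l + n$ ($v{\left(n,l \right)} = \left(l + n\right) - 2 = -2 + l + n$)
$y{\left(j \right)} = j^{3}$
$K{\left(D \right)} = -252$ ($K{\left(D \right)} = 7 \cdot 2 \left(-18\right) = 7 \left(-36\right) = -252$)
$\left(y{\left(0 \right)} + K{\left(v{\left(1,-1 \right)} \right)}\right)^{2} = \left(0^{3} - 252\right)^{2} = \left(0 - 252\right)^{2} = \left(-252\right)^{2} = 63504$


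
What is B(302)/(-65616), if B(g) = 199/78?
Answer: -199/5118048 ≈ -3.8882e-5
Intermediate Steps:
B(g) = 199/78 (B(g) = 199*(1/78) = 199/78)
B(302)/(-65616) = (199/78)/(-65616) = (199/78)*(-1/65616) = -199/5118048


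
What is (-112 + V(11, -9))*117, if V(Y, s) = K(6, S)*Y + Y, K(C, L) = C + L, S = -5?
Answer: -10530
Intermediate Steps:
V(Y, s) = 2*Y (V(Y, s) = (6 - 5)*Y + Y = 1*Y + Y = Y + Y = 2*Y)
(-112 + V(11, -9))*117 = (-112 + 2*11)*117 = (-112 + 22)*117 = -90*117 = -10530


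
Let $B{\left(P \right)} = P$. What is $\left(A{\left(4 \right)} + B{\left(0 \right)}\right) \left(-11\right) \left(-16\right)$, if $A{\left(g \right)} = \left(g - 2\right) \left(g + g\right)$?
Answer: $2816$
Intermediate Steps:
$A{\left(g \right)} = 2 g \left(-2 + g\right)$ ($A{\left(g \right)} = \left(-2 + g\right) 2 g = 2 g \left(-2 + g\right)$)
$\left(A{\left(4 \right)} + B{\left(0 \right)}\right) \left(-11\right) \left(-16\right) = \left(2 \cdot 4 \left(-2 + 4\right) + 0\right) \left(-11\right) \left(-16\right) = \left(2 \cdot 4 \cdot 2 + 0\right) \left(-11\right) \left(-16\right) = \left(16 + 0\right) \left(-11\right) \left(-16\right) = 16 \left(-11\right) \left(-16\right) = \left(-176\right) \left(-16\right) = 2816$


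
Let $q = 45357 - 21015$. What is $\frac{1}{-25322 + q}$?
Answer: $- \frac{1}{980} \approx -0.0010204$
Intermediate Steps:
$q = 24342$ ($q = 45357 - 21015 = 24342$)
$\frac{1}{-25322 + q} = \frac{1}{-25322 + 24342} = \frac{1}{-980} = - \frac{1}{980}$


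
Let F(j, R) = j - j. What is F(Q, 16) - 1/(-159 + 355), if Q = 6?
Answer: -1/196 ≈ -0.0051020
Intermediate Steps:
F(j, R) = 0
F(Q, 16) - 1/(-159 + 355) = 0 - 1/(-159 + 355) = 0 - 1/196 = -1/196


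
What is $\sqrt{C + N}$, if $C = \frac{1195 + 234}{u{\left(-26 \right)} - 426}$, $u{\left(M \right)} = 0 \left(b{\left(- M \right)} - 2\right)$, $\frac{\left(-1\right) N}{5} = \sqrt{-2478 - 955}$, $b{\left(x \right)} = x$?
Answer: $\frac{\sqrt{-608754 - 907380 i \sqrt{3433}}}{426} \approx 12.034 - 12.172 i$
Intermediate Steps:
$N = - 5 i \sqrt{3433}$ ($N = - 5 \sqrt{-2478 - 955} = - 5 \sqrt{-3433} = - 5 i \sqrt{3433} \approx - 292.96 i$)
$u{\left(M \right)} = 0$ ($u{\left(M \right)} = 0 \left(- M - 2\right) = 0 \left(-2 - M\right) = 0$)
$C = - \frac{1429}{426}$ ($C = \frac{1195 + 234}{0 - 426} = \frac{1429}{-426} = 1429 \left(- \frac{1}{426}\right) = - \frac{1429}{426} \approx -3.3545$)
$\sqrt{C + N} = \sqrt{- \frac{1429}{426} - 5 i \sqrt{3433}}$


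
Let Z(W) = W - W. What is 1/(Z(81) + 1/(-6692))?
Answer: -6692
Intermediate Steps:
Z(W) = 0
1/(Z(81) + 1/(-6692)) = 1/(0 + 1/(-6692)) = 1/(0 - 1/6692) = 1/(-1/6692) = -6692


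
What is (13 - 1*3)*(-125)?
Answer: -1250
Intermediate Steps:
(13 - 1*3)*(-125) = (13 - 3)*(-125) = 10*(-125) = -1250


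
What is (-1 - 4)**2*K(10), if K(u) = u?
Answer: 250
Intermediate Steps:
(-1 - 4)**2*K(10) = (-1 - 4)**2*10 = (-5)**2*10 = 25*10 = 250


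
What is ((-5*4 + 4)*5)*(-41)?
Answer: 3280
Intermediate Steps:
((-5*4 + 4)*5)*(-41) = ((-20 + 4)*5)*(-41) = -16*5*(-41) = -80*(-41) = 3280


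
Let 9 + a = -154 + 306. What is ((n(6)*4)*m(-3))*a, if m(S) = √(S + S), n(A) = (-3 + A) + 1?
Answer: 2288*I*√6 ≈ 5604.4*I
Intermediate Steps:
n(A) = -2 + A
m(S) = √2*√S (m(S) = √(2*S) = √2*√S)
a = 143 (a = -9 + (-154 + 306) = -9 + 152 = 143)
((n(6)*4)*m(-3))*a = (((-2 + 6)*4)*(√2*√(-3)))*143 = ((4*4)*(√2*(I*√3)))*143 = (16*(I*√6))*143 = (16*I*√6)*143 = 2288*I*√6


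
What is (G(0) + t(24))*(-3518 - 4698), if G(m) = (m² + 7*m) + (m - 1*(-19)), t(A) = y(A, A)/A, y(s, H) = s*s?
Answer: -353288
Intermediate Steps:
y(s, H) = s²
t(A) = A (t(A) = A²/A = A)
G(m) = 19 + m² + 8*m (G(m) = (m² + 7*m) + (m + 19) = (m² + 7*m) + (19 + m) = 19 + m² + 8*m)
(G(0) + t(24))*(-3518 - 4698) = ((19 + 0² + 8*0) + 24)*(-3518 - 4698) = ((19 + 0 + 0) + 24)*(-8216) = (19 + 24)*(-8216) = 43*(-8216) = -353288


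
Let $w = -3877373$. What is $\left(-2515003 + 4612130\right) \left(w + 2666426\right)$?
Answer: $-2539509649269$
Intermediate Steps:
$\left(-2515003 + 4612130\right) \left(w + 2666426\right) = \left(-2515003 + 4612130\right) \left(-3877373 + 2666426\right) = 2097127 \left(-1210947\right) = -2539509649269$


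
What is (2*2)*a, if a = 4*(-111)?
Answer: -1776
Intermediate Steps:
a = -444
(2*2)*a = (2*2)*(-444) = 4*(-444) = -1776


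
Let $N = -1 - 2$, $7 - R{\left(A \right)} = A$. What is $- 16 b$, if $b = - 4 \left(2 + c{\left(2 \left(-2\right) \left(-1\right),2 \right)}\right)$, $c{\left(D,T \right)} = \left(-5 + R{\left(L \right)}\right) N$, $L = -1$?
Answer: $-448$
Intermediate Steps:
$R{\left(A \right)} = 7 - A$
$N = -3$ ($N = -1 - 2 = -3$)
$c{\left(D,T \right)} = -9$ ($c{\left(D,T \right)} = \left(-5 + \left(7 - -1\right)\right) \left(-3\right) = \left(-5 + \left(7 + 1\right)\right) \left(-3\right) = \left(-5 + 8\right) \left(-3\right) = 3 \left(-3\right) = -9$)
$b = 28$ ($b = - 4 \left(2 - 9\right) = \left(-4\right) \left(-7\right) = 28$)
$- 16 b = \left(-16\right) 28 = -448$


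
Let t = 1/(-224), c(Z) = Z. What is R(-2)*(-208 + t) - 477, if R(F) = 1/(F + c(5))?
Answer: -122379/224 ≈ -546.33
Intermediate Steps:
t = -1/224 ≈ -0.0044643
R(F) = 1/(5 + F) (R(F) = 1/(F + 5) = 1/(5 + F))
R(-2)*(-208 + t) - 477 = (-208 - 1/224)/(5 - 2) - 477 = -46593/224/3 - 477 = (⅓)*(-46593/224) - 477 = -15531/224 - 477 = -122379/224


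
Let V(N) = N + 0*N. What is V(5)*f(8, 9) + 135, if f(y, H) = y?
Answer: 175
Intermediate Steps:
V(N) = N (V(N) = N + 0 = N)
V(5)*f(8, 9) + 135 = 5*8 + 135 = 40 + 135 = 175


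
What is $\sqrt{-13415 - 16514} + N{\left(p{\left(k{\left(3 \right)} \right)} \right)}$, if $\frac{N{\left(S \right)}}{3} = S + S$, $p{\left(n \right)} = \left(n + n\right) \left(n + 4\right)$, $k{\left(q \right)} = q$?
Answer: $252 + 173 i \approx 252.0 + 173.0 i$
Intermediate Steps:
$p{\left(n \right)} = 2 n \left(4 + n\right)$
$N{\left(S \right)} = 6 S$ ($N{\left(S \right)} = 3 \left(S + S\right) = 3 \cdot 2 S = 6 S$)
$\sqrt{-13415 - 16514} + N{\left(p{\left(k{\left(3 \right)} \right)} \right)} = \sqrt{-13415 - 16514} + 6 \cdot 2 \cdot 3 \left(4 + 3\right) = \sqrt{-29929} + 6 \cdot 2 \cdot 3 \cdot 7 = 173 i + 6 \cdot 42 = 173 i + 252 = 252 + 173 i$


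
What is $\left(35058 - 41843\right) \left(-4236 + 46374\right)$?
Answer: $-285906330$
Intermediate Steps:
$\left(35058 - 41843\right) \left(-4236 + 46374\right) = \left(-6785\right) 42138 = -285906330$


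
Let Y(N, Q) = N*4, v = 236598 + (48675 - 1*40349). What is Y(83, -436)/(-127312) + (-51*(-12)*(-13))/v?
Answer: -68388065/1948860268 ≈ -0.035091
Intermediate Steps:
v = 244924 (v = 236598 + (48675 - 40349) = 236598 + 8326 = 244924)
Y(N, Q) = 4*N
Y(83, -436)/(-127312) + (-51*(-12)*(-13))/v = (4*83)/(-127312) + (-51*(-12)*(-13))/244924 = 332*(-1/127312) + (612*(-13))*(1/244924) = -83/31828 - 7956*1/244924 = -83/31828 - 1989/61231 = -68388065/1948860268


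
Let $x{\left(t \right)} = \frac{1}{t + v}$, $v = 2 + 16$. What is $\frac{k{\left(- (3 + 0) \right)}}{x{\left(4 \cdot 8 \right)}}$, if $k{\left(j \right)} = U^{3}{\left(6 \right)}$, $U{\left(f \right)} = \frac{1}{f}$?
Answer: $\frac{25}{108} \approx 0.23148$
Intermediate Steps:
$v = 18$
$x{\left(t \right)} = \frac{1}{18 + t}$ ($x{\left(t \right)} = \frac{1}{t + 18} = \frac{1}{18 + t}$)
$k{\left(j \right)} = \frac{1}{216}$ ($k{\left(j \right)} = \left(\frac{1}{6}\right)^{3} = \frac{1}{216}$)
$\frac{k{\left(- (3 + 0) \right)}}{x{\left(4 \cdot 8 \right)}} = \frac{1}{216 \frac{1}{18 + 4 \cdot 8}} = \frac{1}{216 \frac{1}{18 + 32}} = \frac{1}{216 \cdot \frac{1}{50}} = \frac{\frac{1}{\frac{1}{50}}}{216} = \frac{1}{216} \cdot 50 = \frac{25}{108}$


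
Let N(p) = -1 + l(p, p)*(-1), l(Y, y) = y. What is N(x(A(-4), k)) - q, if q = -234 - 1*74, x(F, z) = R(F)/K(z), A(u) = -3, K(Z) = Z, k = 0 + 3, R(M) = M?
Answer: 308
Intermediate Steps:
k = 3
x(F, z) = F/z
q = -308 (q = -234 - 74 = -308)
N(p) = -1 - p (N(p) = -1 + p*(-1) = -1 - p)
N(x(A(-4), k)) - q = (-1 - (-3)/3) - 1*(-308) = (-1 - (-3)/3) + 308 = (-1 - 1*(-1)) + 308 = (-1 + 1) + 308 = 0 + 308 = 308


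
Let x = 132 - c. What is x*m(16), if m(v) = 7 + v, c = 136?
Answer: -92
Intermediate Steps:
x = -4 (x = 132 - 1*136 = 132 - 136 = -4)
x*m(16) = -4*(7 + 16) = -4*23 = -92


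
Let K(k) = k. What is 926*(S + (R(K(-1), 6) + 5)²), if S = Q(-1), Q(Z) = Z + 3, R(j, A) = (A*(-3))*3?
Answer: 2225178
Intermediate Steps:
R(j, A) = -9*A (R(j, A) = -3*A*3 = -9*A)
Q(Z) = 3 + Z
S = 2 (S = 3 - 1 = 2)
926*(S + (R(K(-1), 6) + 5)²) = 926*(2 + (-9*6 + 5)²) = 926*(2 + (-54 + 5)²) = 926*(2 + (-49)²) = 926*(2 + 2401) = 926*2403 = 2225178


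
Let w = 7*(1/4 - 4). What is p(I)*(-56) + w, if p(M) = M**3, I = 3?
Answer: -6153/4 ≈ -1538.3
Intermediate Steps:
w = -105/4 (w = 7*(1/4 - 4) = 7*(-15/4) = -105/4 ≈ -26.250)
p(I)*(-56) + w = 3**3*(-56) - 105/4 = 27*(-56) - 105/4 = -1512 - 105/4 = -6153/4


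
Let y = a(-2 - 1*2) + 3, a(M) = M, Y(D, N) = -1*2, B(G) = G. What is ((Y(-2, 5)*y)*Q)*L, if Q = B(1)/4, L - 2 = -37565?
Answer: -37563/2 ≈ -18782.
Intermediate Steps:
Y(D, N) = -2
L = -37563 (L = 2 - 37565 = -37563)
Q = 1/4 ≈ 0.25000
y = -1 (y = (-2 - 1*2) + 3 = (-2 - 2) + 3 = -4 + 3 = -1)
((Y(-2, 5)*y)*Q)*L = (-2*(-1)*(1/4))*(-37563) = (2*(1/4))*(-37563) = (1/2)*(-37563) = -37563/2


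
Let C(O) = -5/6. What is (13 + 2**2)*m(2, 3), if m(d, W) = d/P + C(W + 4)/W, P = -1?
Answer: -697/18 ≈ -38.722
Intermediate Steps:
C(O) = -5/6 (C(O) = -5*1/6 = -5/6)
m(d, W) = -d - 5/(6*W) (m(d, W) = d/(-1) - 5/(6*W) = d*(-1) - 5/(6*W) = -d - 5/(6*W))
(13 + 2**2)*m(2, 3) = (13 + 2**2)*(-1*2 - 5/6/3) = (13 + 4)*(-2 - 5/6*1/3) = 17*(-2 - 5/18) = 17*(-41/18) = -697/18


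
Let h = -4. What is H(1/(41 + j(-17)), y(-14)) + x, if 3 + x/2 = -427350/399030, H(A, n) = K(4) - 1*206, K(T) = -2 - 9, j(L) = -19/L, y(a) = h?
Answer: -2994613/13301 ≈ -225.14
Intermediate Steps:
y(a) = -4
K(T) = -11
H(A, n) = -217 (H(A, n) = -11 - 1*206 = -11 - 206 = -217)
x = -108296/13301 (x = -6 + 2*(-427350/399030) = -6 + 2*(-427350*1/399030) = -6 + 2*(-14245/13301) = -6 - 28490/13301 = -108296/13301 ≈ -8.1419)
H(1/(41 + j(-17)), y(-14)) + x = -217 - 108296/13301 = -2994613/13301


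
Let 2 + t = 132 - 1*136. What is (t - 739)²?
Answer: 555025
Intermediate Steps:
t = -6 (t = -2 + (132 - 1*136) = -2 + (132 - 136) = -2 - 4 = -6)
(t - 739)² = (-6 - 739)² = (-745)² = 555025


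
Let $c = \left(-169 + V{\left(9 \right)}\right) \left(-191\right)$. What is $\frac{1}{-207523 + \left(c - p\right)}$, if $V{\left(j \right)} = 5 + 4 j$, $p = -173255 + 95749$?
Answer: $- \frac{1}{105569} \approx -9.4725 \cdot 10^{-6}$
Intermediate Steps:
$p = -77506$
$c = 24448$ ($c = \left(-169 + \left(5 + 4 \cdot 9\right)\right) \left(-191\right) = \left(-169 + \left(5 + 36\right)\right) \left(-191\right) = \left(-169 + 41\right) \left(-191\right) = \left(-128\right) \left(-191\right) = 24448$)
$\frac{1}{-207523 + \left(c - p\right)} = \frac{1}{-207523 + \left(24448 - -77506\right)} = \frac{1}{-207523 + \left(24448 + 77506\right)} = \frac{1}{-207523 + 101954} = \frac{1}{-105569} = - \frac{1}{105569}$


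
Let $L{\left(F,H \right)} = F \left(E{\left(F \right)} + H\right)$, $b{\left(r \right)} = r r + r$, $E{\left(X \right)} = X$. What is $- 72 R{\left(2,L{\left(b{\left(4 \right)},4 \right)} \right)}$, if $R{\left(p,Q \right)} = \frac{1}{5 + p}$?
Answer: $- \frac{72}{7} \approx -10.286$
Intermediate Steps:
$b{\left(r \right)} = r + r^{2}$ ($b{\left(r \right)} = r^{2} + r = r + r^{2}$)
$L{\left(F,H \right)} = F \left(F + H\right)$
$- 72 R{\left(2,L{\left(b{\left(4 \right)},4 \right)} \right)} = - \frac{72}{5 + 2} = - \frac{72}{7}$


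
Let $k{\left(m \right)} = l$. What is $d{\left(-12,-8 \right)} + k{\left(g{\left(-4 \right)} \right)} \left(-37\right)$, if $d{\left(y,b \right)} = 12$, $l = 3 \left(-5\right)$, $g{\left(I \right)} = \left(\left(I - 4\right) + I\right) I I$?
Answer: $567$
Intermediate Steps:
$g{\left(I \right)} = I^{2} \left(-4 + 2 I\right)$ ($g{\left(I \right)} = \left(\left(-4 + I\right) + I\right) I I = \left(-4 + 2 I\right) I I = I \left(-4 + 2 I\right) I = I^{2} \left(-4 + 2 I\right)$)
$l = -15$
$k{\left(m \right)} = -15$
$d{\left(-12,-8 \right)} + k{\left(g{\left(-4 \right)} \right)} \left(-37\right) = 12 - -555 = 12 + 555 = 567$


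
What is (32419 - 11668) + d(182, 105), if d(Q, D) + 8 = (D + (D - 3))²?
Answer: 63592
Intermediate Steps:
d(Q, D) = -8 + (-3 + 2*D)² (d(Q, D) = -8 + (D + (D - 3))² = -8 + (D + (-3 + D))² = -8 + (-3 + 2*D)²)
(32419 - 11668) + d(182, 105) = (32419 - 11668) + (-8 + (-3 + 2*105)²) = 20751 + (-8 + (-3 + 210)²) = 20751 + (-8 + 207²) = 20751 + (-8 + 42849) = 20751 + 42841 = 63592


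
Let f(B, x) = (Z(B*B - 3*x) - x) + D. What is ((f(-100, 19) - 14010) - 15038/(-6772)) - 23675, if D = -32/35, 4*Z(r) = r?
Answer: -8347119989/237020 ≈ -35217.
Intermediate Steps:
Z(r) = r/4
D = -32/35 (D = -32*1/35 = -32/35 ≈ -0.91429)
f(B, x) = -32/35 - 7*x/4 + B²/4 (f(B, x) = ((B*B - 3*x)/4 - x) - 32/35 = ((B² - 3*x)/4 - x) - 32/35 = ((-3*x/4 + B²/4) - x) - 32/35 = (-7*x/4 + B²/4) - 32/35 = -32/35 - 7*x/4 + B²/4)
((f(-100, 19) - 14010) - 15038/(-6772)) - 23675 = (((-32/35 - 7/4*19 + (¼)*(-100)²) - 14010) - 15038/(-6772)) - 23675 = (((-32/35 - 133/4 + (¼)*10000) - 14010) - 15038*(-1/6772)) - 23675 = (((-32/35 - 133/4 + 2500) - 14010) + 7519/3386) - 23675 = ((345217/140 - 14010) + 7519/3386) - 23675 = (-1616183/140 + 7519/3386) - 23675 = -2735671489/237020 - 23675 = -8347119989/237020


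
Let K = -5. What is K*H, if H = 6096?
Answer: -30480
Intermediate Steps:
K*H = -5*6096 = -30480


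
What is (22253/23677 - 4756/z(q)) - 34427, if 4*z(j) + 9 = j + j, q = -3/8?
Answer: -29987402222/923403 ≈ -32475.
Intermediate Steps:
q = -3/8 (q = -3*⅛ = -3/8 ≈ -0.37500)
z(j) = -9/4 + j/2 (z(j) = -9/4 + (j + j)/4 = -9/4 + (2*j)/4 = -9/4 + j/2)
(22253/23677 - 4756/z(q)) - 34427 = (22253/23677 - 4756/(-9/4 + (½)*(-3/8))) - 34427 = (22253*(1/23677) - 4756/(-9/4 - 3/16)) - 34427 = (22253/23677 - 4756/(-39/16)) - 34427 = (22253/23677 - 4756*(-16/39)) - 34427 = (22253/23677 + 76096/39) - 34427 = 1802592859/923403 - 34427 = -29987402222/923403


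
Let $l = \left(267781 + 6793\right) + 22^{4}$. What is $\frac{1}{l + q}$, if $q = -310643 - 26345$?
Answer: $\frac{1}{171842} \approx 5.8193 \cdot 10^{-6}$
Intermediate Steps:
$l = 508830$ ($l = 274574 + 234256 = 508830$)
$q = -336988$
$\frac{1}{l + q} = \frac{1}{508830 - 336988} = \frac{1}{171842}$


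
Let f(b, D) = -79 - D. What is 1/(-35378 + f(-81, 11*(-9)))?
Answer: -1/35358 ≈ -2.8282e-5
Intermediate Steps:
1/(-35378 + f(-81, 11*(-9))) = 1/(-35378 + (-79 - 11*(-9))) = 1/(-35378 + (-79 - 1*(-99))) = 1/(-35378 + (-79 + 99)) = 1/(-35378 + 20) = 1/(-35358) = -1/35358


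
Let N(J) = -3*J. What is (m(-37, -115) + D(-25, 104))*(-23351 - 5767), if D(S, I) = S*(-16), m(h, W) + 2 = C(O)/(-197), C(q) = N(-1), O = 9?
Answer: -2282938554/197 ≈ -1.1589e+7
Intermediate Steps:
C(q) = 3 (C(q) = -3*(-1) = 3)
m(h, W) = -397/197 (m(h, W) = -2 + 3/(-197) = -2 + 3*(-1/197) = -2 - 3/197 = -397/197)
D(S, I) = -16*S
(m(-37, -115) + D(-25, 104))*(-23351 - 5767) = (-397/197 - 16*(-25))*(-23351 - 5767) = (-397/197 + 400)*(-29118) = (78403/197)*(-29118) = -2282938554/197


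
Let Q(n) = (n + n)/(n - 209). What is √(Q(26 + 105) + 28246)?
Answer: 11*√355017/39 ≈ 168.06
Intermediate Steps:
Q(n) = 2*n/(-209 + n) (Q(n) = (2*n)/(-209 + n) = 2*n/(-209 + n))
√(Q(26 + 105) + 28246) = √(2*(26 + 105)/(-209 + (26 + 105)) + 28246) = √(2*131/(-209 + 131) + 28246) = √(2*131/(-78) + 28246) = √(2*131*(-1/78) + 28246) = √(-131/39 + 28246) = √(1101463/39) = 11*√355017/39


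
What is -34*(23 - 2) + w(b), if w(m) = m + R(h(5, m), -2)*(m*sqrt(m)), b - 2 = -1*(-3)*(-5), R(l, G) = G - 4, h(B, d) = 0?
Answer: -727 + 78*I*sqrt(13) ≈ -727.0 + 281.23*I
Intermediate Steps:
R(l, G) = -4 + G
b = -13 (b = 2 - 1*(-3)*(-5) = 2 + 3*(-5) = 2 - 15 = -13)
w(m) = m - 6*m**(3/2) (w(m) = m + (-4 - 2)*(m*sqrt(m)) = m - 6*m**(3/2))
-34*(23 - 2) + w(b) = -34*(23 - 2) + (-13 - (-78)*I*sqrt(13)) = -34*21 + (-13 - (-78)*I*sqrt(13)) = -714 + (-13 + 78*I*sqrt(13)) = -727 + 78*I*sqrt(13)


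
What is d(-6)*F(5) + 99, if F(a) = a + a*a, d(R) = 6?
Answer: 279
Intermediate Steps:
F(a) = a + a²
d(-6)*F(5) + 99 = 6*(5*(1 + 5)) + 99 = 6*(5*6) + 99 = 6*30 + 99 = 180 + 99 = 279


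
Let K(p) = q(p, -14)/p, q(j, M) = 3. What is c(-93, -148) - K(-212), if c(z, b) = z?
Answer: -19713/212 ≈ -92.986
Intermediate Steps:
K(p) = 3/p
c(-93, -148) - K(-212) = -93 - 3/(-212) = -93 - 3*(-1)/212 = -93 - 1*(-3/212) = -93 + 3/212 = -19713/212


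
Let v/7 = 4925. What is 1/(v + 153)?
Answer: 1/34628 ≈ 2.8878e-5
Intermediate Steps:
v = 34475 (v = 7*4925 = 34475)
1/(v + 153) = 1/(34475 + 153) = 1/34628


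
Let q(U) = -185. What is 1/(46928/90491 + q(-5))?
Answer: -90491/16693907 ≈ -0.0054206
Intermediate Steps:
1/(46928/90491 + q(-5)) = 1/(46928/90491 - 185) = 1/(-16693907/90491) = -90491/16693907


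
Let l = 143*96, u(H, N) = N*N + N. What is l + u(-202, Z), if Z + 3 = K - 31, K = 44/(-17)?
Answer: 4343702/289 ≈ 15030.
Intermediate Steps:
K = -44/17 (K = 44*(-1/17) = -44/17 ≈ -2.5882)
Z = -622/17 (Z = -3 + (-44/17 - 31) = -3 - 571/17 = -622/17 ≈ -36.588)
u(H, N) = N + N² (u(H, N) = N² + N = N + N²)
l = 13728
l + u(-202, Z) = 13728 - 622*(1 - 622/17)/17 = 13728 - 622/17*(-605/17) = 13728 + 376310/289 = 4343702/289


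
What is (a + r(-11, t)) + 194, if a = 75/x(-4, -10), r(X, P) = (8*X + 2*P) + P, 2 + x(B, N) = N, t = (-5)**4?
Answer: 7899/4 ≈ 1974.8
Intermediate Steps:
t = 625
x(B, N) = -2 + N
r(X, P) = 3*P + 8*X (r(X, P) = (2*P + 8*X) + P = 3*P + 8*X)
a = -25/4 (a = 75/(-2 - 10) = 75/(-12) = 75*(-1/12) = -25/4 ≈ -6.2500)
(a + r(-11, t)) + 194 = (-25/4 + (3*625 + 8*(-11))) + 194 = (-25/4 + (1875 - 88)) + 194 = (-25/4 + 1787) + 194 = 7123/4 + 194 = 7899/4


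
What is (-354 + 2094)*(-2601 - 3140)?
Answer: -9989340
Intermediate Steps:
(-354 + 2094)*(-2601 - 3140) = 1740*(-5741) = -9989340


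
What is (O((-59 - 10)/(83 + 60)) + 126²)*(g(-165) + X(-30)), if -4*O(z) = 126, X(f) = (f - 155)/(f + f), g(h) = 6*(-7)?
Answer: -4932921/8 ≈ -6.1662e+5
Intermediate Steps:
g(h) = -42
X(f) = (-155 + f)/(2*f) (X(f) = (-155 + f)/((2*f)) = (-155 + f)*(1/(2*f)) = (-155 + f)/(2*f))
O(z) = -63/2 (O(z) = -¼*126 = -63/2)
(O((-59 - 10)/(83 + 60)) + 126²)*(g(-165) + X(-30)) = (-63/2 + 126²)*(-42 + (½)*(-155 - 30)/(-30)) = (-63/2 + 15876)*(-42 + (½)*(-1/30)*(-185)) = 31689*(-42 + 37/12)/2 = (31689/2)*(-467/12) = -4932921/8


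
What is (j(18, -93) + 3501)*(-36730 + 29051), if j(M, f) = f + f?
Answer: -25455885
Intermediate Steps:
j(M, f) = 2*f
(j(18, -93) + 3501)*(-36730 + 29051) = (2*(-93) + 3501)*(-36730 + 29051) = (-186 + 3501)*(-7679) = 3315*(-7679) = -25455885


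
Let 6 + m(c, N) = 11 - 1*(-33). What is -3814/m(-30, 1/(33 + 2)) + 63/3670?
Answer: -6997493/69730 ≈ -100.35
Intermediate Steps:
m(c, N) = 38 (m(c, N) = -6 + (11 - 1*(-33)) = -6 + (11 + 33) = -6 + 44 = 38)
-3814/m(-30, 1/(33 + 2)) + 63/3670 = -3814/38 + 63/3670 = -3814*1/38 + 63*(1/3670) = -1907/19 + 63/3670 = -6997493/69730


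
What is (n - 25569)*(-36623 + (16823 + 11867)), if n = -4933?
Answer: 241972366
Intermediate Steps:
(n - 25569)*(-36623 + (16823 + 11867)) = (-4933 - 25569)*(-36623 + (16823 + 11867)) = -30502*(-36623 + 28690) = -30502*(-7933) = 241972366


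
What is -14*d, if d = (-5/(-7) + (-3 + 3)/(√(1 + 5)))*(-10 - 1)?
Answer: 110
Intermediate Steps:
d = -55/7 (d = (-5*(-⅐) + 0/(√6))*(-11) = (5/7 + 0*(√6/6))*(-11) = (5/7 + 0)*(-11) = (5/7)*(-11) = -55/7 ≈ -7.8571)
-14*d = -14*(-55/7) = 110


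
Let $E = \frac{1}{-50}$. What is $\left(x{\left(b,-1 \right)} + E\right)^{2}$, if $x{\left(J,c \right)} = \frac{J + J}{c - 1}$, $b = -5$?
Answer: $\frac{62001}{2500} \approx 24.8$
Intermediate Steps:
$E = - \frac{1}{50} \approx -0.02$
$x{\left(J,c \right)} = \frac{2 J}{-1 + c}$
$\left(x{\left(b,-1 \right)} + E\right)^{2} = \left(2 \left(-5\right) \frac{1}{-1 - 1} - \frac{1}{50}\right)^{2} = \left(2 \left(-5\right) \frac{1}{-2} - \frac{1}{50}\right)^{2} = \left(2 \left(-5\right) \left(- \frac{1}{2}\right) - \frac{1}{50}\right)^{2} = \left(5 - \frac{1}{50}\right)^{2} = \left(\frac{249}{50}\right)^{2} = \frac{62001}{2500}$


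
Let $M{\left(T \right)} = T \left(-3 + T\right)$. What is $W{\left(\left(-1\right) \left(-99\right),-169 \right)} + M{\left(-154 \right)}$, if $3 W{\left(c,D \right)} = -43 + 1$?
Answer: $24164$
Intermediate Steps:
$W{\left(c,D \right)} = -14$ ($W{\left(c,D \right)} = \frac{-43 + 1}{3} = \frac{1}{3} \left(-42\right) = -14$)
$W{\left(\left(-1\right) \left(-99\right),-169 \right)} + M{\left(-154 \right)} = -14 - 154 \left(-3 - 154\right) = -14 - -24178 = -14 + 24178 = 24164$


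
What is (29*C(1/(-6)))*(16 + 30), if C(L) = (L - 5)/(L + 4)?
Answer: -1798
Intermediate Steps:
C(L) = (-5 + L)/(4 + L)
(29*C(1/(-6)))*(16 + 30) = (29*((-5 + 1/(-6))/(4 + 1/(-6))))*(16 + 30) = (29*((-5 - ⅙)/(4 - ⅙)))*46 = (29*(-31/6/(23/6)))*46 = (29*((6/23)*(-31/6)))*46 = (29*(-31/23))*46 = -899/23*46 = -1798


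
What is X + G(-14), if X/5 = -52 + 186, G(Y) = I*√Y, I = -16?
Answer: 670 - 16*I*√14 ≈ 670.0 - 59.867*I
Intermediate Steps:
G(Y) = -16*√Y
X = 670 (X = 5*(-52 + 186) = 5*134 = 670)
X + G(-14) = 670 - 16*I*√14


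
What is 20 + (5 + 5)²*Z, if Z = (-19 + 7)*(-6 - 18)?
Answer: 28820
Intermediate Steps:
Z = 288 (Z = -12*(-24) = 288)
20 + (5 + 5)²*Z = 20 + (5 + 5)²*288 = 20 + 10²*288 = 20 + 100*288 = 20 + 28800 = 28820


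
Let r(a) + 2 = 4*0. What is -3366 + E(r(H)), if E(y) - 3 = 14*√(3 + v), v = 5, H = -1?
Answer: -3363 + 28*√2 ≈ -3323.4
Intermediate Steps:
r(a) = -2 (r(a) = -2 + 4*0 = -2 + 0 = -2)
E(y) = 3 + 28*√2 (E(y) = 3 + 14*√(3 + 5) = 3 + 14*√8 = 3 + 14*(2*√2) = 3 + 28*√2)
-3366 + E(r(H)) = -3366 + (3 + 28*√2) = -3363 + 28*√2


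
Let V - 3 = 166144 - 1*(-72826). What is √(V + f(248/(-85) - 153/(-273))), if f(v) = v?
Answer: √14297667326670/7735 ≈ 488.85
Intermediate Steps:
V = 238973 (V = 3 + (166144 - 1*(-72826)) = 3 + (166144 + 72826) = 3 + 238970 = 238973)
√(V + f(248/(-85) - 153/(-273))) = √(238973 + (248/(-85) - 153/(-273))) = √(238973 + (248*(-1/85) - 153*(-1/273))) = √(238973 + (-248/85 + 51/91)) = √(238973 - 18233/7735) = √(1848437922/7735) = √14297667326670/7735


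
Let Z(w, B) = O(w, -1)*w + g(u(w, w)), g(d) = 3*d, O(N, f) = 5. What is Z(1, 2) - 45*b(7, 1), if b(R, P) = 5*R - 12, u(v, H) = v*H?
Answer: -1027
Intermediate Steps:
u(v, H) = H*v
b(R, P) = -12 + 5*R
Z(w, B) = 3*w**2 + 5*w (Z(w, B) = 5*w + 3*(w*w) = 5*w + 3*w**2 = 3*w**2 + 5*w)
Z(1, 2) - 45*b(7, 1) = 1*(5 + 3*1) - 45*(-12 + 5*7) = 1*(5 + 3) - 45*(-12 + 35) = 1*8 - 45*23 = 8 - 1035 = -1027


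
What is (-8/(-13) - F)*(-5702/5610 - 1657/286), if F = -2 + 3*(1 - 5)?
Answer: -857869/8619 ≈ -99.532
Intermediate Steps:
F = -14 (F = -2 + 3*(-4) = -2 - 12 = -14)
(-8/(-13) - F)*(-5702/5610 - 1657/286) = (-8/(-13) - 1*(-14))*(-5702/5610 - 1657/286) = (-8*(-1/13) + 14)*(-5702*1/5610 - 1657*1/286) = (8/13 + 14)*(-2851/2805 - 1657/286) = (190/13)*(-45151/6630) = -857869/8619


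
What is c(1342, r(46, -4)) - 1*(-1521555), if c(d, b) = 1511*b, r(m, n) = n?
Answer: 1515511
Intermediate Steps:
c(1342, r(46, -4)) - 1*(-1521555) = 1511*(-4) - 1*(-1521555) = -6044 + 1521555 = 1515511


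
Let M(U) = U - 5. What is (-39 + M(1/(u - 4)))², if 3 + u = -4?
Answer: 235225/121 ≈ 1944.0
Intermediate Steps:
u = -7 (u = -3 - 4 = -7)
M(U) = -5 + U
(-39 + M(1/(u - 4)))² = (-39 + (-5 + 1/(-7 - 4)))² = (-39 + (-5 + 1/(-11)))² = (-39 + (-5 - 1/11))² = (-39 - 56/11)² = (-485/11)² = 235225/121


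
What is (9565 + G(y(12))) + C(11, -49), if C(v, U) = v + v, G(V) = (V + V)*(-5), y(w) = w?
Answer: 9467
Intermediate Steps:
G(V) = -10*V (G(V) = (2*V)*(-5) = -10*V)
C(v, U) = 2*v
(9565 + G(y(12))) + C(11, -49) = (9565 - 10*12) + 2*11 = (9565 - 120) + 22 = 9445 + 22 = 9467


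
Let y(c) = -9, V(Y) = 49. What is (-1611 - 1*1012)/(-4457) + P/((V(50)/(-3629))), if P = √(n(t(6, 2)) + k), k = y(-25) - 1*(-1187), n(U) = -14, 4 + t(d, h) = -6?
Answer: 2623/4457 - 7258*√291/49 ≈ -2526.2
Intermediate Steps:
t(d, h) = -10 (t(d, h) = -4 - 6 = -10)
k = 1178 (k = -9 - 1*(-1187) = -9 + 1187 = 1178)
P = 2*√291 (P = √(-14 + 1178) = √1164 = 2*√291 ≈ 34.117)
(-1611 - 1*1012)/(-4457) + P/((V(50)/(-3629))) = (-1611 - 1*1012)/(-4457) + (2*√291)/((49/(-3629))) = (-1611 - 1012)*(-1/4457) + (2*√291)/((49*(-1/3629))) = -2623*(-1/4457) + (2*√291)/(-49/3629) = 2623/4457 + (2*√291)*(-3629/49) = 2623/4457 - 7258*√291/49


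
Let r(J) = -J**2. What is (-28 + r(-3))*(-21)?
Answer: 777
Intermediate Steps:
(-28 + r(-3))*(-21) = (-28 - 1*(-3)**2)*(-21) = (-28 - 1*9)*(-21) = (-28 - 9)*(-21) = -37*(-21) = 777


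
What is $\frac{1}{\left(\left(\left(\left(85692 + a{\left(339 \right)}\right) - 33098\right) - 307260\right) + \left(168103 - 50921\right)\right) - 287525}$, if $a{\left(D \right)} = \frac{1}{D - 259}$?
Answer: $- \frac{80}{34000719} \approx -2.3529 \cdot 10^{-6}$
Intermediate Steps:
$a{\left(D \right)} = \frac{1}{-259 + D}$
$\frac{1}{\left(\left(\left(\left(85692 + a{\left(339 \right)}\right) - 33098\right) - 307260\right) + \left(168103 - 50921\right)\right) - 287525} = \frac{1}{\left(\left(\left(\left(85692 + \frac{1}{-259 + 339}\right) - 33098\right) - 307260\right) + \left(168103 - 50921\right)\right) - 287525} = \frac{1}{\left(\left(\left(\left(85692 + \frac{1}{80}\right) - 33098\right) - 307260\right) + \left(168103 - 50921\right)\right) - 287525} = \frac{1}{\left(\left(\left(\left(85692 + \frac{1}{80}\right) - 33098\right) - 307260\right) + 117182\right) - 287525} = \frac{1}{\left(\left(\left(\frac{6855361}{80} - 33098\right) - 307260\right) + 117182\right) - 287525} = \frac{1}{\left(\left(\frac{4207521}{80} - 307260\right) + 117182\right) - 287525} = \frac{1}{\left(- \frac{20373279}{80} + 117182\right) - 287525} = \frac{1}{- \frac{10998719}{80} - 287525} = \frac{1}{- \frac{34000719}{80}} = - \frac{80}{34000719}$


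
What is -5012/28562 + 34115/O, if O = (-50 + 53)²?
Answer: 487173761/128529 ≈ 3790.4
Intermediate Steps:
O = 9 (O = 3² = 9)
-5012/28562 + 34115/O = -5012/28562 + 34115/9 = -5012*1/28562 + 34115*(⅑) = -2506/14281 + 34115/9 = 487173761/128529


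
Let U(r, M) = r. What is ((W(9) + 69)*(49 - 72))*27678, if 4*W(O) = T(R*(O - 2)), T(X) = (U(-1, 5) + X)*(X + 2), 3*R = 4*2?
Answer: -306095615/3 ≈ -1.0203e+8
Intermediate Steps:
R = 8/3 (R = (4*2)/3 = (1/3)*8 = 8/3 ≈ 2.6667)
T(X) = (-1 + X)*(2 + X) (T(X) = (-1 + X)*(X + 2) = (-1 + X)*(2 + X))
W(O) = -11/6 + (-16/3 + 8*O/3)**2/4 + 2*O/3 (W(O) = (-2 + 8*(O - 2)/3 + (8*(O - 2)/3)**2)/4 = (-2 + 8*(-2 + O)/3 + (8*(-2 + O)/3)**2)/4 = (-2 + (-16/3 + 8*O/3) + (-16/3 + 8*O/3)**2)/4 = (-22/3 + (-16/3 + 8*O/3)**2 + 8*O/3)/4 = -11/6 + (-16/3 + 8*O/3)**2/4 + 2*O/3)
((W(9) + 69)*(49 - 72))*27678 = (((95/18 - 58/9*9 + (16/9)*9**2) + 69)*(49 - 72))*27678 = (((95/18 - 58 + (16/9)*81) + 69)*(-23))*27678 = (((95/18 - 58 + 144) + 69)*(-23))*27678 = ((1643/18 + 69)*(-23))*27678 = ((2885/18)*(-23))*27678 = -66355/18*27678 = -306095615/3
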